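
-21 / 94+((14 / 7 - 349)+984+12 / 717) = 14306199 / 22466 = 636.79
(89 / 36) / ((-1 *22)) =-89 / 792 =-0.11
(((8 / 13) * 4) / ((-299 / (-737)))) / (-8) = -0.76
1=1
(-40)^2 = 1600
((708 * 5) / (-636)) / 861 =-295 / 45633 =-0.01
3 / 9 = 1 / 3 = 0.33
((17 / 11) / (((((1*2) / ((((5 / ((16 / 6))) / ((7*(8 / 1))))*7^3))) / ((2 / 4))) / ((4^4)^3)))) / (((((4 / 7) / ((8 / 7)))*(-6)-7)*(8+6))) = -5849088 / 11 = -531735.27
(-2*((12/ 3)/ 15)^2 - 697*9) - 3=-1412132/ 225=-6276.14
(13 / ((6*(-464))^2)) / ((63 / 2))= 13 / 244145664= 0.00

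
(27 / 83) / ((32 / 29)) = 783 / 2656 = 0.29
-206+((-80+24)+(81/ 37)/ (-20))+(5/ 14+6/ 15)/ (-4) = -543483/ 2072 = -262.30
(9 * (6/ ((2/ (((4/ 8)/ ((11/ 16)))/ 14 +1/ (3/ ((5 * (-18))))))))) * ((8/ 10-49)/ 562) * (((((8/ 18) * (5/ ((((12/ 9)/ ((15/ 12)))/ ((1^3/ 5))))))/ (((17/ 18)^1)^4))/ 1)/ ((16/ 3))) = 49224368331/ 7228575508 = 6.81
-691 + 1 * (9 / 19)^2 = -249370 / 361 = -690.78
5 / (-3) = -5 / 3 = -1.67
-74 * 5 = -370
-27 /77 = -0.35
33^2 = 1089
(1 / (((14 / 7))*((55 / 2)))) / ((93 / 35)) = 7 / 1023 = 0.01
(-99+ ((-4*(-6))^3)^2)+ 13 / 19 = 3630954676 / 19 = 191102877.68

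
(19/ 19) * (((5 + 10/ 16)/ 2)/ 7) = 45/ 112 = 0.40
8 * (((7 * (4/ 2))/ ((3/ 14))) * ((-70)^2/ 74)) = 3841600/ 111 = 34609.01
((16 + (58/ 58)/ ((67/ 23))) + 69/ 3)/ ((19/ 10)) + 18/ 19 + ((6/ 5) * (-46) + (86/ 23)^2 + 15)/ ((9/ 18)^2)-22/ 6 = -877677049/ 10101255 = -86.89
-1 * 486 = -486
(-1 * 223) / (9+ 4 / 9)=-23.61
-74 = -74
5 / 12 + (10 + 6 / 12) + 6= 203 / 12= 16.92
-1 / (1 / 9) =-9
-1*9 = -9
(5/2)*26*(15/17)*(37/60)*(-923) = -2219815/68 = -32644.34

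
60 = 60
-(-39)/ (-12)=-13/ 4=-3.25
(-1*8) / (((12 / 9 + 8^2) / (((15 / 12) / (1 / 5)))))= -75 / 98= -0.77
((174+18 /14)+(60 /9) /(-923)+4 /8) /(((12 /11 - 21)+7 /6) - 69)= -74956519 /37415651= -2.00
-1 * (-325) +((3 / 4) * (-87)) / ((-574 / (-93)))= 721927 / 2296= 314.43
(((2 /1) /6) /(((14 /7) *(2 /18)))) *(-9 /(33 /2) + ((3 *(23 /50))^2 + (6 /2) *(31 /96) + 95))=64236279 /440000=145.99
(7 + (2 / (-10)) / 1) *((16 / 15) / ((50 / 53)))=14416 / 1875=7.69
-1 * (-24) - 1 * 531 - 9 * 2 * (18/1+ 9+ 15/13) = -13179/13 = -1013.77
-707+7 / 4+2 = -2813 / 4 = -703.25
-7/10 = -0.70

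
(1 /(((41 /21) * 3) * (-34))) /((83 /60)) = -210 /57851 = -0.00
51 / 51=1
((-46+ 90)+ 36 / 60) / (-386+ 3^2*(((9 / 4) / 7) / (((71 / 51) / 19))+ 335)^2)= 881328112 / 20477337135125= 0.00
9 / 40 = 0.22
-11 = -11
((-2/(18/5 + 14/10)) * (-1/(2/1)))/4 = 1/20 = 0.05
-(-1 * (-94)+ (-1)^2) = -95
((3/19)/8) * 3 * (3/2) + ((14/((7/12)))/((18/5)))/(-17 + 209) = 169/1368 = 0.12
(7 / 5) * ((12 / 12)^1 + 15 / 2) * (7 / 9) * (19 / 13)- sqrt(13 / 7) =12.16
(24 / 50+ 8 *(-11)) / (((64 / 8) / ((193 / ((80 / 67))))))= -7073257 / 4000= -1768.31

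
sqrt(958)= 30.95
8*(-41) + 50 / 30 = -326.33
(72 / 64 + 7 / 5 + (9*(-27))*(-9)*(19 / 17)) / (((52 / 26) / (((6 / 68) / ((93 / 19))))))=31612903 / 1433440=22.05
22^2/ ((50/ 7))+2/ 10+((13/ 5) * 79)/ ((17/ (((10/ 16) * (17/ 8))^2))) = 89.27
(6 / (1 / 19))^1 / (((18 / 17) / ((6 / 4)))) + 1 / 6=161.67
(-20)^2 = 400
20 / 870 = 2 / 87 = 0.02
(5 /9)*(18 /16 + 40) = 1645 /72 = 22.85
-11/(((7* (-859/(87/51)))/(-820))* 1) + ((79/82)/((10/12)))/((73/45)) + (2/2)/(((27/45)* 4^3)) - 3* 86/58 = -10678548908915/1703515418304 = -6.27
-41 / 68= -0.60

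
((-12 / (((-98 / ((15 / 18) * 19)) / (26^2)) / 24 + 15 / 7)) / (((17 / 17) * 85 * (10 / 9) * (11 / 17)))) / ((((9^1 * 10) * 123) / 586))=-105372176 / 21718547675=-0.00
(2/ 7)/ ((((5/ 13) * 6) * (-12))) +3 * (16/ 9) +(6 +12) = 29387/ 1260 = 23.32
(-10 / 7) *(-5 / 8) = 25 / 28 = 0.89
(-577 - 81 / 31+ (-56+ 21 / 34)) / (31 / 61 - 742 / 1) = 13608795 / 15891158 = 0.86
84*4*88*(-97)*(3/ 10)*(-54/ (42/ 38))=42038092.80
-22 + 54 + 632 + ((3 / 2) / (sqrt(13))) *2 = 3 *sqrt(13) / 13 + 664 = 664.83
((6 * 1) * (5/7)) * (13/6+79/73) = 7115/511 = 13.92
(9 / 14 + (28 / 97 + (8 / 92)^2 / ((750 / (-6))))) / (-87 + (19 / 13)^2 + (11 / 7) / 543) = -403981000449 / 36804980460250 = -0.01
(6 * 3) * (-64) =-1152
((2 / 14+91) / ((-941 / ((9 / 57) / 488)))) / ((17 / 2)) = -957 / 259567322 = -0.00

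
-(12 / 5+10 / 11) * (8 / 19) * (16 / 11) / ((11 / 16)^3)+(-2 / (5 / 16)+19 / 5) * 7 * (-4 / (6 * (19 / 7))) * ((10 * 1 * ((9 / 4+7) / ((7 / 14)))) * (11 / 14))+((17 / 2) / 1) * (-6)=27197091902 / 45899535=592.54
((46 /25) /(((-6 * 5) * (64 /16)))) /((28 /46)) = -529 /21000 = -0.03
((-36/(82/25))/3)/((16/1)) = -75/328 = -0.23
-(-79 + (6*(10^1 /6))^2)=-21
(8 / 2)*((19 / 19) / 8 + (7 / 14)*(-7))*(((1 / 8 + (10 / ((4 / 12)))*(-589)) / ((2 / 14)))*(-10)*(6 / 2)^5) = -32460973965 / 8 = -4057621745.62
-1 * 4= -4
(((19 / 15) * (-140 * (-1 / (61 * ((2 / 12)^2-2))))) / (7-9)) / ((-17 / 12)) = -38304 / 73627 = -0.52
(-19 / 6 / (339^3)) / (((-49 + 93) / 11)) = -19 / 934997256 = -0.00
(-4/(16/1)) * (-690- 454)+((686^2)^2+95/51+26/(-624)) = 90355922965559/408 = 221460595503.82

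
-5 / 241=-0.02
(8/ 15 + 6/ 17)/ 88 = 113/ 11220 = 0.01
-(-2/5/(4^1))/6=1/60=0.02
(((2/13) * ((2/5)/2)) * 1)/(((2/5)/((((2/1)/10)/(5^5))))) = 1/203125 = 0.00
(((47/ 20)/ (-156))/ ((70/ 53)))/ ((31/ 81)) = -67257/ 2256800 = -0.03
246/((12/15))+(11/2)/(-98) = 60259/196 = 307.44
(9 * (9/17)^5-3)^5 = -720203518967148133920287529300000/5770627412348402378939569991057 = -124.81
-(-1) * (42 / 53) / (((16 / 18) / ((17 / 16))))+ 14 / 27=134239 / 91584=1.47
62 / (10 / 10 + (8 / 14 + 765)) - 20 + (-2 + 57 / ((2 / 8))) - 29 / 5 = 2686768 / 13415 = 200.28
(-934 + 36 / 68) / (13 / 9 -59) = 20403 / 1258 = 16.22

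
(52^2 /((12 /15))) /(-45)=-676 /9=-75.11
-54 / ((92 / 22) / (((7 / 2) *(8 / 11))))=-756 / 23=-32.87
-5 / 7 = -0.71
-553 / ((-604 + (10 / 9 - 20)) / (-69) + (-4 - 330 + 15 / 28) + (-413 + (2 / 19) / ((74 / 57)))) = 0.75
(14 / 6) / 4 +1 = 19 / 12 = 1.58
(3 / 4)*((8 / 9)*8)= 16 / 3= 5.33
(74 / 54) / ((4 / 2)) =37 / 54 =0.69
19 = 19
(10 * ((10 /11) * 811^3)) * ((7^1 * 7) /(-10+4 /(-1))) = -186694105850 /11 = -16972191440.91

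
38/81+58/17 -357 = -486245/1377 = -353.12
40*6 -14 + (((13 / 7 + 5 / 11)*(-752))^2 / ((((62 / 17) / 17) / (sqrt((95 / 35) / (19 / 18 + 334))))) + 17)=243 + 7767205357056*sqrt(1604246) / 7759442383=1268098.50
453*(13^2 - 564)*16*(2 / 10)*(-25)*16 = 229036800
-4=-4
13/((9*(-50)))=-13/450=-0.03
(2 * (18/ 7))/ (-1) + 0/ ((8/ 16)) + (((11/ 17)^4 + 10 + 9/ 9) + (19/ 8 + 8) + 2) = 86094837/ 4677176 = 18.41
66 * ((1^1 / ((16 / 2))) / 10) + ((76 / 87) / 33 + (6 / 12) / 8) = 209921 / 229680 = 0.91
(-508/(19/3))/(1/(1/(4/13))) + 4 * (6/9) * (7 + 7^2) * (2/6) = -36065/171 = -210.91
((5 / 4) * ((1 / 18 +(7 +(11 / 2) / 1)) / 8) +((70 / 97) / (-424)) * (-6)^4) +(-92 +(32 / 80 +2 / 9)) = -678279619 / 7403040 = -91.62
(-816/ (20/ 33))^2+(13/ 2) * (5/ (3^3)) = 2447272121/ 1350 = 1812794.16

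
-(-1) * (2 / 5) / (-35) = -2 / 175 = -0.01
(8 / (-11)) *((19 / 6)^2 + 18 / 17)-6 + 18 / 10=-103193 / 8415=-12.26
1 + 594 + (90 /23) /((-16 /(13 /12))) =437725 /736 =594.74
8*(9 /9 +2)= 24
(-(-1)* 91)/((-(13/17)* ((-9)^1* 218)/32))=1904/981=1.94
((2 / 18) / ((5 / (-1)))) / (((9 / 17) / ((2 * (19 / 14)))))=-323 / 2835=-0.11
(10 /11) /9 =10 /99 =0.10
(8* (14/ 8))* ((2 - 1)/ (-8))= -7/ 4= -1.75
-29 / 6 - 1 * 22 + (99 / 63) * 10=-467 / 42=-11.12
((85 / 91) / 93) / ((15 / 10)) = 170 / 25389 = 0.01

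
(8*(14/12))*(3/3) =28/3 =9.33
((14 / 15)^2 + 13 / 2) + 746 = 339017 / 450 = 753.37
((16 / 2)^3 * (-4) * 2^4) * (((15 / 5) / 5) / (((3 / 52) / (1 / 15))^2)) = -88604672 / 3375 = -26253.24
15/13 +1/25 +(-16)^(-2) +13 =1181253/83200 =14.20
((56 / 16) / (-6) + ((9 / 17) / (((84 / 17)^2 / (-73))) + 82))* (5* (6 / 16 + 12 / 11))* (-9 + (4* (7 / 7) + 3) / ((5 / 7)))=8074067 / 17248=468.12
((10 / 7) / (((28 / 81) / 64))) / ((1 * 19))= 12960 / 931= 13.92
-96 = -96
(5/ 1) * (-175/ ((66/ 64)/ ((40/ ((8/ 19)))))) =-2660000/ 33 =-80606.06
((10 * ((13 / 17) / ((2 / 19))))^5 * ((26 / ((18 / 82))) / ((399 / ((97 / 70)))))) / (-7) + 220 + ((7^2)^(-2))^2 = -26278436517332709423656 / 221000212443339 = -118906838.26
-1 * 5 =-5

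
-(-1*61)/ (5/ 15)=183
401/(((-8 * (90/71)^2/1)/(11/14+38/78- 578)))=636537620813/35380800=17991.05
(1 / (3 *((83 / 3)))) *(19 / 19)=1 / 83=0.01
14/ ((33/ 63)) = 294/ 11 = 26.73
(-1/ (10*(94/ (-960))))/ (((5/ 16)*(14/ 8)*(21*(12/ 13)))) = 3328/ 34545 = 0.10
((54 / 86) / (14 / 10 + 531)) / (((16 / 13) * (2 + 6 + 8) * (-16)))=-1755 / 468852736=-0.00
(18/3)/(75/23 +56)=138/1363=0.10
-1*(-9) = 9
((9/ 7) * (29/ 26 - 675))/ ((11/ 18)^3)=-65688732/ 17303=-3796.38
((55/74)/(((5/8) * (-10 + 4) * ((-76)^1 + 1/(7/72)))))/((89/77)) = 5929/2272170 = 0.00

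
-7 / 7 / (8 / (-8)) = 1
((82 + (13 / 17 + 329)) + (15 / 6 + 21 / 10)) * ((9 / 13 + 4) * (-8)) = -17270808 / 1105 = -15629.69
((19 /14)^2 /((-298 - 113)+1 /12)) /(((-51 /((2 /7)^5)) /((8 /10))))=46208 /345175695305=0.00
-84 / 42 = -2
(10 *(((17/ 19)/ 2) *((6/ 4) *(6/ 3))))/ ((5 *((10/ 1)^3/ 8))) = 51/ 2375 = 0.02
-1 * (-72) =72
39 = 39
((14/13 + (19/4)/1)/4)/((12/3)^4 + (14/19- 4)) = 5757/998816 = 0.01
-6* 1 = -6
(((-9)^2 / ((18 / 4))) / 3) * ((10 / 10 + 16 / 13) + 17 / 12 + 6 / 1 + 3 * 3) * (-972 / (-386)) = 706887 / 2509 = 281.74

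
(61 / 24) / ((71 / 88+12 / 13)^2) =9979112 / 11749323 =0.85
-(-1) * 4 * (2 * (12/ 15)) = 6.40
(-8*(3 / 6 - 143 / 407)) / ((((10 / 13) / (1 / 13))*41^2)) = -22 / 310985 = -0.00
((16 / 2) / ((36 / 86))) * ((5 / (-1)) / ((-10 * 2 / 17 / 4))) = 2924 / 9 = 324.89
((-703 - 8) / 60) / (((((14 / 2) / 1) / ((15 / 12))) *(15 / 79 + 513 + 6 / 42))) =-18723 / 4541968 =-0.00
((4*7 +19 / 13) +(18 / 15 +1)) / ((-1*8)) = -1029 / 260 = -3.96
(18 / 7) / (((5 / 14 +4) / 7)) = 4.13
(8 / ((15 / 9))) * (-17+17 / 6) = -68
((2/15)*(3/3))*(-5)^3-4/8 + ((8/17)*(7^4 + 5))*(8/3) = 306217/102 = 3002.13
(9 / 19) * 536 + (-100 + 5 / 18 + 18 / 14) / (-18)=11176489 / 43092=259.36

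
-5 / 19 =-0.26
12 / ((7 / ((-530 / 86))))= -10.56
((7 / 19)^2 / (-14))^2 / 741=49 / 386271444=0.00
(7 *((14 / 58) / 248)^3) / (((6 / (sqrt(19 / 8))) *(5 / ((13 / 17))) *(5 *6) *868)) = 4459 *sqrt(38) / 2823073227863654400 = 0.00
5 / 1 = 5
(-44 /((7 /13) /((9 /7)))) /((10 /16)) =-41184 /245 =-168.10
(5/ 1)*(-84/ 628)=-105/ 157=-0.67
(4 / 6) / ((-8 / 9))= -3 / 4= -0.75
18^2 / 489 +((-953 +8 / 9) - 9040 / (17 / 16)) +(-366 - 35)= -245915594 / 24939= -9860.68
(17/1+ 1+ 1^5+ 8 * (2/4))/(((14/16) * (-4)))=-46/7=-6.57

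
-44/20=-11/5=-2.20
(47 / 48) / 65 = 0.02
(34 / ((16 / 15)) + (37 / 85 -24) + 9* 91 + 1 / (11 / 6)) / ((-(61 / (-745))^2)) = -687383032805 / 5566616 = -123483.11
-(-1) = 1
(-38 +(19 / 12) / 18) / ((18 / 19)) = -155591 / 3888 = -40.02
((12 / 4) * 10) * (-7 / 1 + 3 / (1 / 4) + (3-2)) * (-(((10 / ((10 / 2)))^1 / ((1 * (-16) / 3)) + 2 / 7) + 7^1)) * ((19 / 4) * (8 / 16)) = -330885 / 112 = -2954.33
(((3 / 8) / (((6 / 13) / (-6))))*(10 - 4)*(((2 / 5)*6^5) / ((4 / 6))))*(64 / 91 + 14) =-70228944 / 35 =-2006541.26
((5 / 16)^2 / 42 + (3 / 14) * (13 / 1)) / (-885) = -29977 / 9515520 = -0.00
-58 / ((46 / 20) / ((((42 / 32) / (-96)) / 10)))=203 / 5888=0.03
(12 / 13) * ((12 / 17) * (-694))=-99936 / 221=-452.20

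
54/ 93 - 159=-4911/ 31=-158.42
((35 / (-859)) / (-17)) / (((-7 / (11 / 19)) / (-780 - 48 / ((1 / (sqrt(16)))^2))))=85140 / 277457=0.31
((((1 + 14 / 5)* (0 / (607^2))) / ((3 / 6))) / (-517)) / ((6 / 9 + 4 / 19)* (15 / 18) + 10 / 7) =0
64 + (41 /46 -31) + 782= 815.89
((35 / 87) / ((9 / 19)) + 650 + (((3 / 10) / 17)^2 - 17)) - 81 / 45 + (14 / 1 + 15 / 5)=14687148887 / 22628700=649.05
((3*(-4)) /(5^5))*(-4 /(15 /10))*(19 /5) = 608 /15625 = 0.04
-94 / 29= -3.24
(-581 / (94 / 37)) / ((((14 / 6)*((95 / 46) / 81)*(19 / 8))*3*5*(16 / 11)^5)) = -921416737923 / 55597465600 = -16.57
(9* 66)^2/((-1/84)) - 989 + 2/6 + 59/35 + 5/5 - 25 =-3112119673/105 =-29639234.98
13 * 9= 117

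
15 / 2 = 7.50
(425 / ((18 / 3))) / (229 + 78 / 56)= 5950 / 19353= 0.31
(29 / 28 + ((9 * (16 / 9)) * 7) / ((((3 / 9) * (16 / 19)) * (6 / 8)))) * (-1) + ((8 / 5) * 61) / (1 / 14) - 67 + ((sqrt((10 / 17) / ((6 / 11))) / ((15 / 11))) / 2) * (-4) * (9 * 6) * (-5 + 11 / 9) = 88 * sqrt(2805) / 15 + 107291 / 140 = 1077.08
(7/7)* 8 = 8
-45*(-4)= 180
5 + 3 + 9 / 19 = 161 / 19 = 8.47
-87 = -87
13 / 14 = 0.93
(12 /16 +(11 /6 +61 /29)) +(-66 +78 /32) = -81955 /1392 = -58.88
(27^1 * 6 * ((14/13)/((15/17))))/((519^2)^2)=476/174670282995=0.00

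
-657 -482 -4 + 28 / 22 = -12559 / 11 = -1141.73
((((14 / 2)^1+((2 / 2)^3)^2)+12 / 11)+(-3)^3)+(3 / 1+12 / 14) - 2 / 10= -14.25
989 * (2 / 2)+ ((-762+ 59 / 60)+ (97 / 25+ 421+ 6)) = 197659 / 300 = 658.86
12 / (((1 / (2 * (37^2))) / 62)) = 2037072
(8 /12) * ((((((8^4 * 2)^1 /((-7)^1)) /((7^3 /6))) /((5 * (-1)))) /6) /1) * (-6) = -32768 /12005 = -2.73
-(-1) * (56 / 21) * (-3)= -8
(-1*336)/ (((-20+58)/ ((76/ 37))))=-18.16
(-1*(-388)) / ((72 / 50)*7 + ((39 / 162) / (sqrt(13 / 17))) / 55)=862472318400 / 22406491819 - 28809000*sqrt(221) / 22406491819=38.47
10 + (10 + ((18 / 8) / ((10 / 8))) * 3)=127 / 5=25.40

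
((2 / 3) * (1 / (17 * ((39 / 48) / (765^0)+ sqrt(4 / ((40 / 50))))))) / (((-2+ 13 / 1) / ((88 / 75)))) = -3328 / 4249575+ 4096 * sqrt(5) / 4249575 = 0.00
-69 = -69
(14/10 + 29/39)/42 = 209/4095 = 0.05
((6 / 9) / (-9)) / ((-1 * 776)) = 1 / 10476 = 0.00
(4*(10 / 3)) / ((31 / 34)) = 1360 / 93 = 14.62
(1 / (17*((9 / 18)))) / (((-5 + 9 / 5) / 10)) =-25 / 68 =-0.37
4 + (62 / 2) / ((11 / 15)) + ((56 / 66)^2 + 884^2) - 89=850959838 / 1089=781413.99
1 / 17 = 0.06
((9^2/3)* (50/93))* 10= 4500/31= 145.16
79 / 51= 1.55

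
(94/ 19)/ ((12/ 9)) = 141/ 38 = 3.71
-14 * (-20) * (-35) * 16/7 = -22400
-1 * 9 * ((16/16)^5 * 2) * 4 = -72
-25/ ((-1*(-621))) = -25/ 621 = -0.04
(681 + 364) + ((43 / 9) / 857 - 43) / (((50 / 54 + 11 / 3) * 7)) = 194088893 / 185969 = 1043.66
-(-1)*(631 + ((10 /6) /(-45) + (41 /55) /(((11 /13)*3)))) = 631.26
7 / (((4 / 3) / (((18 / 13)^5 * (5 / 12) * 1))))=4133430 / 371293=11.13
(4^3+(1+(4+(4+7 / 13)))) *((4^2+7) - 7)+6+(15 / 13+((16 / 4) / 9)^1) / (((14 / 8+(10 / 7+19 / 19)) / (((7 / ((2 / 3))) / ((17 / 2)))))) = 5398430 / 4563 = 1183.09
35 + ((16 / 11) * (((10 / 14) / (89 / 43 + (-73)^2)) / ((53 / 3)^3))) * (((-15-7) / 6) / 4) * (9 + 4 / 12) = 99539905725 / 2843997331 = 35.00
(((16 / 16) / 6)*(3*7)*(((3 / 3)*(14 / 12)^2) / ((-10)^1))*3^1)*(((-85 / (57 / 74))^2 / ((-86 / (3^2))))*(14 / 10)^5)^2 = -15166211284585660768567 / 225903308437500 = -67135852.90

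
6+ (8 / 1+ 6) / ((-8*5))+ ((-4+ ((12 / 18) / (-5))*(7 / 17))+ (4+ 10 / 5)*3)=19987 / 1020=19.60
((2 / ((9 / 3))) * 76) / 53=152 / 159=0.96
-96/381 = -32/127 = -0.25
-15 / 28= -0.54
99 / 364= 0.27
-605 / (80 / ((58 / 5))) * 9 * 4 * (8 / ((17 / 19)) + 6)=-4010787 / 85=-47185.73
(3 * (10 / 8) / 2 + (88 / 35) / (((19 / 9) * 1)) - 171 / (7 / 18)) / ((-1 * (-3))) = -145.55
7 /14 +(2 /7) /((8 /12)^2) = 8 /7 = 1.14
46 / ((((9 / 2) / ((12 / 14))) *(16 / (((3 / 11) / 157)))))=23 / 24178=0.00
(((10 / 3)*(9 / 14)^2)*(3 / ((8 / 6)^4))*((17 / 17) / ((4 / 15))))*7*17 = 8365275 / 14336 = 583.52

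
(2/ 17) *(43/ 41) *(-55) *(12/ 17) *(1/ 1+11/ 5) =-181632/ 11849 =-15.33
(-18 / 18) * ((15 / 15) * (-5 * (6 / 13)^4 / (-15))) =-432 / 28561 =-0.02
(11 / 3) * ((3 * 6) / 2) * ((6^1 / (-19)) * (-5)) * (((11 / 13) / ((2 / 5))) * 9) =245025 / 247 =992.00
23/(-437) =-0.05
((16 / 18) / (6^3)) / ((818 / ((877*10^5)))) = 43850000 / 99387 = 441.20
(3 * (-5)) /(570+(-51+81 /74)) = -370 /12829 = -0.03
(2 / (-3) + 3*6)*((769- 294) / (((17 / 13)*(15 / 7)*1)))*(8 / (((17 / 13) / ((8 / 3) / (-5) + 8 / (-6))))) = -261812096 / 7803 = -33552.75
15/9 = 5/3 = 1.67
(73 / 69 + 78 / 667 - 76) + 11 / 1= -127714 / 2001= -63.83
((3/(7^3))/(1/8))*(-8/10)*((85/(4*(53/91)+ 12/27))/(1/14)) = -11934/497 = -24.01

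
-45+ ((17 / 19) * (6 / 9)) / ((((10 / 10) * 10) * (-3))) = -38492 / 855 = -45.02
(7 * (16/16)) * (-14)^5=-3764768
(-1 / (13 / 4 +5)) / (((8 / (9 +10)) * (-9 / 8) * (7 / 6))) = 152 / 693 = 0.22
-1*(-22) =22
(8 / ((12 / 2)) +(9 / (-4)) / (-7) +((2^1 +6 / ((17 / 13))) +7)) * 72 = 130602 / 119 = 1097.50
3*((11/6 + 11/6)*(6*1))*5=330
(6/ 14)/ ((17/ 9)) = 27/ 119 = 0.23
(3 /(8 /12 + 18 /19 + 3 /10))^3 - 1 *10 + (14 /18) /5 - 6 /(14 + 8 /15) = -40808955725152 /6369616180755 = -6.41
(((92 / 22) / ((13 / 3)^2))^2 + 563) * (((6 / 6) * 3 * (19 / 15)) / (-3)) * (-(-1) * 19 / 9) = -1505.64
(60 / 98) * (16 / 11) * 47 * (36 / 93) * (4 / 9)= 120320 / 16709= 7.20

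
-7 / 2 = -3.50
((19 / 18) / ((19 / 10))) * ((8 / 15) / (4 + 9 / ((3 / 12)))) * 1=1 / 135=0.01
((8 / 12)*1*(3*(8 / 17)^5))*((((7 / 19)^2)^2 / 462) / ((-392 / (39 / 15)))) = -372736 / 30531135376005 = -0.00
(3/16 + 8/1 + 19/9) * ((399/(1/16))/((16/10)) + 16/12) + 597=41702.19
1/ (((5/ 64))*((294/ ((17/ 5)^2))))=9248/ 18375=0.50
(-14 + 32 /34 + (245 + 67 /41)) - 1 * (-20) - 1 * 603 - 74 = -295127 /697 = -423.42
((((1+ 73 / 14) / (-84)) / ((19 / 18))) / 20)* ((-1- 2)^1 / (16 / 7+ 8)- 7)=435 / 17024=0.03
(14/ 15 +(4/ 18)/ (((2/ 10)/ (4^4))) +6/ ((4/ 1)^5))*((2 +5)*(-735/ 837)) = -2255306977/ 1285632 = -1754.24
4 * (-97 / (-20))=97 / 5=19.40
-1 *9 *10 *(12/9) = -120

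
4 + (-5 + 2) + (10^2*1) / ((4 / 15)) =376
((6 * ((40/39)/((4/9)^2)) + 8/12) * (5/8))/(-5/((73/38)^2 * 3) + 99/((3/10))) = 6613289/109584592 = 0.06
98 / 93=1.05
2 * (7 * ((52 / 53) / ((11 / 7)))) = 5096 / 583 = 8.74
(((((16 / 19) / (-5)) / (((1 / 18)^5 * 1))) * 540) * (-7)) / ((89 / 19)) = 256811399.19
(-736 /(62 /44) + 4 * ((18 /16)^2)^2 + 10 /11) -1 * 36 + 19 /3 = -570573217 /1047552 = -544.67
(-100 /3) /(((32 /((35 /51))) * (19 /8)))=-875 /2907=-0.30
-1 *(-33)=33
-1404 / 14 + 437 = 2357 / 7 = 336.71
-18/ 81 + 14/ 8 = 55/ 36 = 1.53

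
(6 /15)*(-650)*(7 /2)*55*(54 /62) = -1351350 /31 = -43591.94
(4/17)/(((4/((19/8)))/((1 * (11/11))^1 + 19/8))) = 513/1088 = 0.47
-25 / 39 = -0.64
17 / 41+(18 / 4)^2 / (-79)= 2051 / 12956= 0.16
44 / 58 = 22 / 29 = 0.76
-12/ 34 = -0.35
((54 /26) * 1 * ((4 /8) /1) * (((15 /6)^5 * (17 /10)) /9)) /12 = 10625 /6656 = 1.60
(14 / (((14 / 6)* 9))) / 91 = 2 / 273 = 0.01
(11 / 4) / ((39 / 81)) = 297 / 52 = 5.71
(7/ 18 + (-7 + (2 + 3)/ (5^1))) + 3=-47/ 18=-2.61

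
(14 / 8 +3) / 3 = 19 / 12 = 1.58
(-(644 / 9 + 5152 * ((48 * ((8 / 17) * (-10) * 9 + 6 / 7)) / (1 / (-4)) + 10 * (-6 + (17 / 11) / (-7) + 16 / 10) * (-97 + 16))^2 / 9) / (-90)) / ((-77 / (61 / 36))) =-2637196890221196659 / 137404041390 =-19193008.18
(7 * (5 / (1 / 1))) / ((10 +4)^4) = 5 / 5488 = 0.00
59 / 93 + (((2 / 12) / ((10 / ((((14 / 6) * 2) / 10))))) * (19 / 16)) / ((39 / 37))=0.64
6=6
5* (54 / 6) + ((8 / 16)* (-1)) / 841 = 75689 / 1682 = 45.00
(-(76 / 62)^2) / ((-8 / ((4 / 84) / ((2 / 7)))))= 361 / 11532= 0.03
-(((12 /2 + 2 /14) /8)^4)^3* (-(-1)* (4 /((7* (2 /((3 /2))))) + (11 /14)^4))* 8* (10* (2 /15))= -1242944315948852438953105 /3425624398720198722453504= -0.36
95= 95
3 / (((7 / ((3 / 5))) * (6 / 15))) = 9 / 14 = 0.64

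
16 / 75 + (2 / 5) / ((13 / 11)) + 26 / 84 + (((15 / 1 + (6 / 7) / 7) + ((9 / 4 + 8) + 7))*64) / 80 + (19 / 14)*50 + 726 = 26136633 / 31850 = 820.62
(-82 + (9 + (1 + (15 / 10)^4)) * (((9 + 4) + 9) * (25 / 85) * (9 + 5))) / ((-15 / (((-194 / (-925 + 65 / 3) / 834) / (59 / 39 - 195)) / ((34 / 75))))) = 329911647 / 1314373266976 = 0.00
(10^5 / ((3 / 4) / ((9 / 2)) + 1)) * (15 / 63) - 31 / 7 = 999783 / 49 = 20403.73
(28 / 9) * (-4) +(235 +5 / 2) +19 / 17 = 69209 / 306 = 226.17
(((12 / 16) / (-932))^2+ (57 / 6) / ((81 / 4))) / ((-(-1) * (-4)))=-528124121 / 4502946816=-0.12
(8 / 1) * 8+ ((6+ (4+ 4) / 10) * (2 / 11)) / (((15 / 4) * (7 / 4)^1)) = 370688 / 5775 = 64.19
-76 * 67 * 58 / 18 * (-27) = 443004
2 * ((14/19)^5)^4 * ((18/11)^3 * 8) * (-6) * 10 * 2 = -18.73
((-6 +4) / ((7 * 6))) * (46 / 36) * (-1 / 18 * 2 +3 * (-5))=1564 / 1701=0.92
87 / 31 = 2.81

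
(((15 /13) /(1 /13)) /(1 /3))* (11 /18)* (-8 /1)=-220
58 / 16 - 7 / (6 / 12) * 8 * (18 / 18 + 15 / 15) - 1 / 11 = -220.47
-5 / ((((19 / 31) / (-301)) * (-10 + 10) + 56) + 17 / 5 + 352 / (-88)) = -25 / 277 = -0.09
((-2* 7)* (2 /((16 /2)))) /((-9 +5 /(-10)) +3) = 7 /13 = 0.54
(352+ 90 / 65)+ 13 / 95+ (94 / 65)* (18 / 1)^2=1015263 / 1235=822.08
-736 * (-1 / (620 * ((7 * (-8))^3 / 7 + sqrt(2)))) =-100352 / 2120830435 - 4 * sqrt(2) / 2120830435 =-0.00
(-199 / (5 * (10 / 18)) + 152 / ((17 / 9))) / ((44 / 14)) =26271 / 9350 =2.81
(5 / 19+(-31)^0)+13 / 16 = 631 / 304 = 2.08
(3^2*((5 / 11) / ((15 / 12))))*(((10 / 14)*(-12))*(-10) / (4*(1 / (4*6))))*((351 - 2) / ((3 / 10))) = 150768000 / 77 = 1958025.97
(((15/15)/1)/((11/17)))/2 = 17/22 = 0.77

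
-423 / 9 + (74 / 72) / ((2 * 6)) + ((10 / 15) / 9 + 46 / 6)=-5641 / 144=-39.17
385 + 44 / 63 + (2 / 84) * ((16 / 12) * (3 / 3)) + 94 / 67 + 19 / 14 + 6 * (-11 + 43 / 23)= 64794685 / 194166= 333.71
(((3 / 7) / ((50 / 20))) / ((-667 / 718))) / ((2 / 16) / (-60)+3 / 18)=-413568 / 368851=-1.12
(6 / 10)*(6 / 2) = 9 / 5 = 1.80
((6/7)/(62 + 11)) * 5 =30/511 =0.06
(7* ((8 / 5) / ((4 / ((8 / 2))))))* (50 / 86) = 280 / 43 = 6.51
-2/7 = -0.29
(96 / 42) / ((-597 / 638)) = -10208 / 4179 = -2.44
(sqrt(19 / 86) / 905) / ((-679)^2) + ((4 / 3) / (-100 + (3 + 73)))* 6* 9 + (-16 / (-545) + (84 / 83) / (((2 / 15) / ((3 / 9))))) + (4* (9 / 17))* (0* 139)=-19927 / 45235 + sqrt(1634) / 35882821030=-0.44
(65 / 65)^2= 1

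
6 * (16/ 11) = 96/ 11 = 8.73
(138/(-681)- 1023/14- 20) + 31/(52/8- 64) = -34285911/365470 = -93.81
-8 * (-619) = 4952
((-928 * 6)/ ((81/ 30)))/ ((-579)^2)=-18560/ 3017169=-0.01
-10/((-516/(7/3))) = 35/774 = 0.05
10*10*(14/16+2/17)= 3375/34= 99.26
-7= -7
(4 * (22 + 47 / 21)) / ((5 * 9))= 2036 / 945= 2.15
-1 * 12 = -12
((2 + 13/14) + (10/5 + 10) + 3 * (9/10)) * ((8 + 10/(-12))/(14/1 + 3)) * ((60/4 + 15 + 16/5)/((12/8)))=4404146/26775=164.49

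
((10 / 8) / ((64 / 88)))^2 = 3025 / 1024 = 2.95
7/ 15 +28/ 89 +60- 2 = 78473/ 1335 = 58.78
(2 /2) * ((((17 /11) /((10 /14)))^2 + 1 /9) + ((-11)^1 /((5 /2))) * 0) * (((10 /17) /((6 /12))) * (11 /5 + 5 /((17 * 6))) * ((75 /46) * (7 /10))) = 523787873 /36192915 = 14.47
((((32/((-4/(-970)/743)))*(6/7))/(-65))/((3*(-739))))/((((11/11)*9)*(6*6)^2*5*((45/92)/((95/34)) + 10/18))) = 125980108/156524401215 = 0.00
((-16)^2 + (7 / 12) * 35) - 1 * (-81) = 4289 / 12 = 357.42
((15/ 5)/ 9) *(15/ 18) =5/ 18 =0.28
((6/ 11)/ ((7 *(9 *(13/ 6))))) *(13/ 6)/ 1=2/ 231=0.01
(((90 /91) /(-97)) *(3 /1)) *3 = -810 /8827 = -0.09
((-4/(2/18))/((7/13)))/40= -1.67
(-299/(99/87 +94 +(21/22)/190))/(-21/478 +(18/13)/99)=107716334440/1026457381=104.94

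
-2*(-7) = 14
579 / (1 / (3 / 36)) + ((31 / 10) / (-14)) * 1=1681 / 35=48.03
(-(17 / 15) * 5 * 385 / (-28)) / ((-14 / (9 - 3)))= -935 / 28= -33.39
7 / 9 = 0.78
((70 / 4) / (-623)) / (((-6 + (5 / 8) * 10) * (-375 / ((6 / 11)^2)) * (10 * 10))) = 6 / 6730625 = 0.00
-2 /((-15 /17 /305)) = 2074 /3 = 691.33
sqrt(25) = 5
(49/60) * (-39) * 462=-147147/10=-14714.70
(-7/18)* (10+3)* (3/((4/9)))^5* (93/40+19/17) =-339640223013/1392640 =-243882.28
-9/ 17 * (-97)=873/ 17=51.35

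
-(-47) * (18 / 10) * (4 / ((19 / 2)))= 3384 / 95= 35.62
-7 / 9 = -0.78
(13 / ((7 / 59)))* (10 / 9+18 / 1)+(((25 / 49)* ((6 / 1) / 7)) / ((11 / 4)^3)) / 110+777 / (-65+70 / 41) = 81386660157167 / 39095203455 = 2081.76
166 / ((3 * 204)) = 0.27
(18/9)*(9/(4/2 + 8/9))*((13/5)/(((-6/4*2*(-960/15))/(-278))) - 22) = -333909/2080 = -160.53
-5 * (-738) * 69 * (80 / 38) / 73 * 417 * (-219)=-12740684400 / 19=-670562336.84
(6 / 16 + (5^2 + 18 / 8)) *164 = 9061 / 2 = 4530.50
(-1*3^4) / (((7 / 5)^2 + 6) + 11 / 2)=-4050 / 673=-6.02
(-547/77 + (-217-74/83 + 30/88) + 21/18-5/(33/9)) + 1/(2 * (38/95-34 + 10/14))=-224.87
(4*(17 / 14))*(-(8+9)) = -578 / 7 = -82.57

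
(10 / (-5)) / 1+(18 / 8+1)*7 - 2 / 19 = 1569 / 76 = 20.64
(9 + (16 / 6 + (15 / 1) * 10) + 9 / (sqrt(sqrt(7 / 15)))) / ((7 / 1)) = 24.65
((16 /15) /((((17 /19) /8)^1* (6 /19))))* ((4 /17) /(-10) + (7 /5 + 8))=18413888 /65025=283.18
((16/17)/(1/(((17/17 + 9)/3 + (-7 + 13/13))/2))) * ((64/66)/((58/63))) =-7168/5423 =-1.32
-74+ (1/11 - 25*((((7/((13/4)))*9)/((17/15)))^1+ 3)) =-1401498/2431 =-576.51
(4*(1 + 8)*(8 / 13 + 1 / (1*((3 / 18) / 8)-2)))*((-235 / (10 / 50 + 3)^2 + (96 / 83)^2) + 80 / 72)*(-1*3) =16594704921 / 68063320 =243.81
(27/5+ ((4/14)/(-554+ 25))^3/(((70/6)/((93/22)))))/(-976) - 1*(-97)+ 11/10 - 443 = -1316139247719000913/3815941243633904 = -344.91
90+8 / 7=638 / 7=91.14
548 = 548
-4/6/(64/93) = -31/32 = -0.97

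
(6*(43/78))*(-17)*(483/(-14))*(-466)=-11752287/13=-904022.08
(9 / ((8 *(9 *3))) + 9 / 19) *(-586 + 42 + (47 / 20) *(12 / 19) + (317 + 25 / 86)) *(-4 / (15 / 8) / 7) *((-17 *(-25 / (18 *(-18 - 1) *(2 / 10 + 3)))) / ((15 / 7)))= -2450385185 / 382238352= -6.41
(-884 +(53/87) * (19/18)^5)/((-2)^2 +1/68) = -352608323207/1602826056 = -219.99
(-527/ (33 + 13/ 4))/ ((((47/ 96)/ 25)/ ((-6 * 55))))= 333907200/ 1363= 244979.60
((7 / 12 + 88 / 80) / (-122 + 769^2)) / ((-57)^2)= 101 / 115256130660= 0.00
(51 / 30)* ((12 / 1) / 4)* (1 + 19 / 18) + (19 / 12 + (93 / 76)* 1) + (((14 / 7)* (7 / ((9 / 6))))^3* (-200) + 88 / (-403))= -672291806203 / 4134780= -162594.34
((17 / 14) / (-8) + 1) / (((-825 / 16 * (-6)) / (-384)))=-1216 / 1155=-1.05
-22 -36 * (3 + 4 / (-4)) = -94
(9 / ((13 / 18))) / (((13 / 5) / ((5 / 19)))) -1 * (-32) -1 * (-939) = 3121931 / 3211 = 972.26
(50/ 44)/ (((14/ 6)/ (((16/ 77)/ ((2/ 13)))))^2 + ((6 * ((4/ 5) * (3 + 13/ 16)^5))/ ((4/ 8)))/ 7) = 43610112000/ 42507357135133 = 0.00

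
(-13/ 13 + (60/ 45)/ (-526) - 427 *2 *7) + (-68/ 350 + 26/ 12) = -1650556877/ 276150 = -5977.03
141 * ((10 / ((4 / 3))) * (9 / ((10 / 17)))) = 64719 / 4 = 16179.75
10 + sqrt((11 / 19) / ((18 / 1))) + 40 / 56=10.89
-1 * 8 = -8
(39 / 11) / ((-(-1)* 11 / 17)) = 5.48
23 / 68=0.34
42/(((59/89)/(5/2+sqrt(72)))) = 9345/59+22428* sqrt(2)/59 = 695.98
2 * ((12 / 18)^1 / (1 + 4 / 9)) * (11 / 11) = 12 / 13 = 0.92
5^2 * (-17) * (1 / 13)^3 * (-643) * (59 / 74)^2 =951270275 / 12030772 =79.07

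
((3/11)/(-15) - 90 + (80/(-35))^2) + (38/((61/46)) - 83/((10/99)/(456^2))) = -170861067.34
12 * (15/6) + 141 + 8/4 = 173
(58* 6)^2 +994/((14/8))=121672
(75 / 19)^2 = 5625 / 361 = 15.58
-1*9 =-9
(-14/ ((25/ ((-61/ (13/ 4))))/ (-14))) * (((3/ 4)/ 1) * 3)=-331.09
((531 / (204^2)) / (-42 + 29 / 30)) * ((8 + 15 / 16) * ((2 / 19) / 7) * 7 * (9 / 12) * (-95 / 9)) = 210925 / 91074304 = 0.00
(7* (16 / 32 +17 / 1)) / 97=245 / 194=1.26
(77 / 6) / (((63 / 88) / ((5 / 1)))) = 2420 / 27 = 89.63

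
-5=-5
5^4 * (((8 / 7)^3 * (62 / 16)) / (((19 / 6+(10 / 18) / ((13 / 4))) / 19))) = 20580.03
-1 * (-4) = 4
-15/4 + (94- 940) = -3399/4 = -849.75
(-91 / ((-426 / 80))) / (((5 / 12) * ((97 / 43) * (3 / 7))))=42.42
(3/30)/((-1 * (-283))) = 1/2830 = 0.00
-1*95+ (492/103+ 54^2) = 2825.78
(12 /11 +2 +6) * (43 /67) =5.83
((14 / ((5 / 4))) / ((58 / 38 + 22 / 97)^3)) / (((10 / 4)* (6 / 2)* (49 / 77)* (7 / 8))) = 0.50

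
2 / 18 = 1 / 9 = 0.11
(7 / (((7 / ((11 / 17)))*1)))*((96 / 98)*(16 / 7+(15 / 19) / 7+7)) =660000 / 110789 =5.96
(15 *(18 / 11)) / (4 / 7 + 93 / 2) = 3780 / 7249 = 0.52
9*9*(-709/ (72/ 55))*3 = -1052865/ 8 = -131608.12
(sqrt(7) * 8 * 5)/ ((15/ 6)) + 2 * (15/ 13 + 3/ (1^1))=108/ 13 + 16 * sqrt(7)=50.64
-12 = -12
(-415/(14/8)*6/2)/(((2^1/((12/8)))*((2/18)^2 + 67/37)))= -11193795/38248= -292.66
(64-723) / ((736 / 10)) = -3295 / 368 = -8.95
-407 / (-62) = 407 / 62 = 6.56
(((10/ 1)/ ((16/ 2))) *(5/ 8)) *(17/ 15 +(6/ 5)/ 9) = 95/ 96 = 0.99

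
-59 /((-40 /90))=531 /4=132.75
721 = 721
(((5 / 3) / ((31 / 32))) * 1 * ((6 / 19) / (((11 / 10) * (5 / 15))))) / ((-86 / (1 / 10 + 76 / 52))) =-97440 / 3621761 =-0.03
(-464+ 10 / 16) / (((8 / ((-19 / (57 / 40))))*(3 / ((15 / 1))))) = 92675 / 24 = 3861.46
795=795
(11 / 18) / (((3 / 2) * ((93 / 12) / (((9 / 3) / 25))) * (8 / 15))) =0.01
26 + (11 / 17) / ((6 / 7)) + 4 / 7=19511 / 714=27.33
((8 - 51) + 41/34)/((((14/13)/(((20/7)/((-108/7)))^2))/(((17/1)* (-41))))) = 2704975/2916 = 927.63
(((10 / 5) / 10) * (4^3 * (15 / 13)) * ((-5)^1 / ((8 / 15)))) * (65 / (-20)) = 450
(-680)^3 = -314432000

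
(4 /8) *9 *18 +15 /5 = 84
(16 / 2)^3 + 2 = 514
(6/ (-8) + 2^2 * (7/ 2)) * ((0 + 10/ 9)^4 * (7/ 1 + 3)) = 1325000/ 6561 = 201.95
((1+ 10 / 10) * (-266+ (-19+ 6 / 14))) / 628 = -0.91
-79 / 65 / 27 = -79 / 1755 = -0.05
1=1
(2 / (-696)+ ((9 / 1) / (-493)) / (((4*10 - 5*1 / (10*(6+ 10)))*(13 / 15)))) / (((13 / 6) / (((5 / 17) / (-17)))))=1672495 / 61593092054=0.00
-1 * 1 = -1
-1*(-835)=835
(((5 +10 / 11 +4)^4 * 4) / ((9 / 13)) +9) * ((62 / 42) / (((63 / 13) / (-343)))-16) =-23881607683129 / 3557763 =-6712534.73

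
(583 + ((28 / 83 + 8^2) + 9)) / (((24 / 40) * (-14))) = -136190 / 1743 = -78.14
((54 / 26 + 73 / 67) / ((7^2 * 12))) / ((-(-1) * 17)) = 197 / 621894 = 0.00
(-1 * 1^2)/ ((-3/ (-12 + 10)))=-2/ 3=-0.67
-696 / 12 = -58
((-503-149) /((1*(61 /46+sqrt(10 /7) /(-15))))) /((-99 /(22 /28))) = 689816*sqrt(70) /24525543+4573780 /1167883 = 4.15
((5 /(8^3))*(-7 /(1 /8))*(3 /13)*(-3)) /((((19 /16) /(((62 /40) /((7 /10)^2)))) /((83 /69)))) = 192975 /159068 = 1.21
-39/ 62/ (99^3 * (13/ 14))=-7/ 10026423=-0.00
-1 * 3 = -3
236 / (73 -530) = -236 / 457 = -0.52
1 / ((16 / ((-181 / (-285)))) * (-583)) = -181 / 2658480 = -0.00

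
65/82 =0.79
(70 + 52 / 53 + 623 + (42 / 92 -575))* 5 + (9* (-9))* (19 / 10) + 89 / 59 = 159951133 / 359605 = 444.80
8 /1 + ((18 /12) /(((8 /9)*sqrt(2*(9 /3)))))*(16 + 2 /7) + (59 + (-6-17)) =513*sqrt(6) /112 + 44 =55.22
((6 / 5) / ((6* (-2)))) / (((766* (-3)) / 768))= 64 / 1915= 0.03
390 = 390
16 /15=1.07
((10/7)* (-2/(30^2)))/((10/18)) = -1/175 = -0.01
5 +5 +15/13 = 145/13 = 11.15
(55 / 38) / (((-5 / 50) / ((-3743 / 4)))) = 54175 / 4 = 13543.75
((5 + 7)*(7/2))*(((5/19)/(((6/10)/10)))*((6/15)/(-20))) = -70/19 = -3.68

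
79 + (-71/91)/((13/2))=93315/1183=78.88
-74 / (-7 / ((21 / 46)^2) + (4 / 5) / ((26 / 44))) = 2.30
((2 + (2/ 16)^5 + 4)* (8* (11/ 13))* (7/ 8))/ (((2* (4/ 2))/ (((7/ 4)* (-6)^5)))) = -25751256993/ 212992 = -120902.46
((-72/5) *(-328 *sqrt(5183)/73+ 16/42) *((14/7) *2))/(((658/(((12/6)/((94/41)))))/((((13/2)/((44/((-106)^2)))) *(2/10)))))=-287461824/29766275+ 35357804352 *sqrt(5183)/310419725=8190.58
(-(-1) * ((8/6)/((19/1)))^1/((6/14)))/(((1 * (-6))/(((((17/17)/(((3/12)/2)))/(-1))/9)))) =112/4617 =0.02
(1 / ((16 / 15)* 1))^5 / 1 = 759375 / 1048576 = 0.72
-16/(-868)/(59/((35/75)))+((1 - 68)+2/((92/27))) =-83813741/1262010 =-66.41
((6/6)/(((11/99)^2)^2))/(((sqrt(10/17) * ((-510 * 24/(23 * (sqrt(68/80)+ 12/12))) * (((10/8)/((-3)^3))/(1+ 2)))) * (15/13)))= 5885217 * sqrt(170) * (sqrt(85)+ 10)/850000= 1735.05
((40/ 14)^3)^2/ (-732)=-0.74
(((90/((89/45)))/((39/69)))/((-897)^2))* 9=4050/4497259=0.00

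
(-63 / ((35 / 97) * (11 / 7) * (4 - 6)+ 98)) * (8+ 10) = -679 / 58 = -11.71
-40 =-40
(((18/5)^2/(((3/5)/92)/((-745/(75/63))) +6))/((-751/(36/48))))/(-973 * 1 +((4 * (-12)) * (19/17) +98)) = 396394236/170648386554875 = 0.00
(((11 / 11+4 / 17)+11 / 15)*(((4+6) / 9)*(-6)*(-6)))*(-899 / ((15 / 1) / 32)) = -115532288 / 765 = -151022.60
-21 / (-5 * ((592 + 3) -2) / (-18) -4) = -378 / 2893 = -0.13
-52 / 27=-1.93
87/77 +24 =1935/77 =25.13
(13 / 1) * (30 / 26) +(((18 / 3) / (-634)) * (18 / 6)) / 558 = 294809 / 19654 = 15.00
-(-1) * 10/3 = 10/3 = 3.33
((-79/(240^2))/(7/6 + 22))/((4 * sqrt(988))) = -79 * sqrt(247)/2636774400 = -0.00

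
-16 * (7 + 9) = -256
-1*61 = -61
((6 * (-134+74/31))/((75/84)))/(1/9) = -1233792/155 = -7959.95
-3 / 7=-0.43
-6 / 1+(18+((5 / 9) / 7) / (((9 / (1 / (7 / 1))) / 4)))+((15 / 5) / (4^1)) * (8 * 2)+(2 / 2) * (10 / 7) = 100946 / 3969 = 25.43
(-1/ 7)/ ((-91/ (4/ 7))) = 4/ 4459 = 0.00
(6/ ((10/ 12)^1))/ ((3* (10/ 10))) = 12/ 5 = 2.40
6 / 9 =2 / 3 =0.67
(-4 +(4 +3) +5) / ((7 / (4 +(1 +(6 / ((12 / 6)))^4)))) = 688 / 7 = 98.29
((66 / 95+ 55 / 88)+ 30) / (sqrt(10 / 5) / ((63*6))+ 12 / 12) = 850266963 / 27147580 - 4498767*sqrt(2) / 54295160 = 31.20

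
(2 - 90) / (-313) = 88 / 313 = 0.28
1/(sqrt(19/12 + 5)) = 0.39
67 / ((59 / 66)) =4422 / 59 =74.95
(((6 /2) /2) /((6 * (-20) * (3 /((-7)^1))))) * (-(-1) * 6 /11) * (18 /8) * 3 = 189 /1760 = 0.11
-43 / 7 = -6.14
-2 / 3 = -0.67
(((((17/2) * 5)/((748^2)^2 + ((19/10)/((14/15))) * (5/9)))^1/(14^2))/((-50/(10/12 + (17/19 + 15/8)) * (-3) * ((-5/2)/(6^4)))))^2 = 568722614769/7644598032531101421483477444855625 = 0.00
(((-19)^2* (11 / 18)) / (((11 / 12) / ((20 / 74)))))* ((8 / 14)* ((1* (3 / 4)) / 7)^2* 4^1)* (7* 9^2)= 1754460 / 1813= 967.71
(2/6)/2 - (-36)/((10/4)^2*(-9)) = -71/150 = -0.47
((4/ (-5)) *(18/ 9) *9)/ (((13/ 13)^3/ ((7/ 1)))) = -504/ 5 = -100.80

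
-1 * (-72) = 72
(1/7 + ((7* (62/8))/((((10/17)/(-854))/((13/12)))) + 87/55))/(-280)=1576746331/5174400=304.72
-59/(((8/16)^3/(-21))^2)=-1665216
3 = 3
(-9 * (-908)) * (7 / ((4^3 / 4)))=14301 / 4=3575.25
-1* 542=-542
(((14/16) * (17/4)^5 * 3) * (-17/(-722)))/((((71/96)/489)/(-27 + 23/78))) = -1513220.07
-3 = -3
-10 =-10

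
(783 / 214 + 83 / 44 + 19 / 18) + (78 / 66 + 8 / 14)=2477843 / 296604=8.35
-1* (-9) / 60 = 3 / 20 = 0.15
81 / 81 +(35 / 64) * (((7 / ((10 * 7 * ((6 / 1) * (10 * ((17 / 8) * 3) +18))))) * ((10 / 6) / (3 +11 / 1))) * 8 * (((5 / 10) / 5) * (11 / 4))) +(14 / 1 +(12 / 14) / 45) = 15.02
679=679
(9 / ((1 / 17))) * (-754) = -115362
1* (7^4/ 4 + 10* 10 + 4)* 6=4225.50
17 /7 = 2.43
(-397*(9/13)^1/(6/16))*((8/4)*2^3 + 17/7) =-1229112/91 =-13506.73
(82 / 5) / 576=41 / 1440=0.03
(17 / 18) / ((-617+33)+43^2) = 17 / 22770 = 0.00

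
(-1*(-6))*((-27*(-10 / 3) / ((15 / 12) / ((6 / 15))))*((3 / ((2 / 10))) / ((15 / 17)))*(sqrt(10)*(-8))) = -117504*sqrt(10) / 5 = -74316.05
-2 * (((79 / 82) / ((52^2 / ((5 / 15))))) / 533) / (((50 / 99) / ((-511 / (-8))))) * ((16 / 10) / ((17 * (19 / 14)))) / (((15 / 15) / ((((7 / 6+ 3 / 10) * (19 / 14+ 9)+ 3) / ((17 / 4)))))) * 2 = -84815269 / 2534890635875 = -0.00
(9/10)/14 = 9/140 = 0.06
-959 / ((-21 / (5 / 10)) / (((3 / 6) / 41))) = 137 / 492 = 0.28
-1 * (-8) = 8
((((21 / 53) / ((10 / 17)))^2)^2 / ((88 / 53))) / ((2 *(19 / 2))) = 16243247601 / 2489223440000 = 0.01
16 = 16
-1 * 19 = -19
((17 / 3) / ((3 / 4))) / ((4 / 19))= 323 / 9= 35.89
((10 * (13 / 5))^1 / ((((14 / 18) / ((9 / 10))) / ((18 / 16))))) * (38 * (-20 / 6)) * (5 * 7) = -300105 / 2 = -150052.50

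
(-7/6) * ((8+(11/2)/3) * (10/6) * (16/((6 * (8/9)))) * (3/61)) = -2065/732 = -2.82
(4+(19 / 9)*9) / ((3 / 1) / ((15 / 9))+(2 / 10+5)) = 23 / 7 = 3.29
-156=-156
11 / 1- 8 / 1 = 3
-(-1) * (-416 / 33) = -416 / 33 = -12.61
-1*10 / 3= -10 / 3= -3.33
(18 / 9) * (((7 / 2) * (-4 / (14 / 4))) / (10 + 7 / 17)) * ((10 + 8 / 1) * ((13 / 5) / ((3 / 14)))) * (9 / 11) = -445536 / 3245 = -137.30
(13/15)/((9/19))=247/135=1.83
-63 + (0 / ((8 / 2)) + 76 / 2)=-25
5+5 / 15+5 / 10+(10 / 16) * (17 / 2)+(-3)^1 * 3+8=487 / 48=10.15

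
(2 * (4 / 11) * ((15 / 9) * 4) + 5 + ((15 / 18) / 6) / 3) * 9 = 11755 / 132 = 89.05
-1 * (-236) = 236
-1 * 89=-89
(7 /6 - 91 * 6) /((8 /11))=-749.15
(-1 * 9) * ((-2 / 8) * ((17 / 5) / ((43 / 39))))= 5967 / 860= 6.94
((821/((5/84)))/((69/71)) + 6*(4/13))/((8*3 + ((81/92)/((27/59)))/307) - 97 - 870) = -26058999952/1731204475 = -15.05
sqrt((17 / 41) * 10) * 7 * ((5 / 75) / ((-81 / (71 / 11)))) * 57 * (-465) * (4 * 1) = 1170932 * sqrt(6970) / 12177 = 8028.01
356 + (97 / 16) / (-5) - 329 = 2063 / 80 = 25.79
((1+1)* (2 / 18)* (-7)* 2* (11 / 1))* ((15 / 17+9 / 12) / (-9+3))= 2849 / 306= 9.31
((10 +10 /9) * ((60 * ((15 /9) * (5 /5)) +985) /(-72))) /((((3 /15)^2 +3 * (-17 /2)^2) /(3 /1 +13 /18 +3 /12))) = -3.07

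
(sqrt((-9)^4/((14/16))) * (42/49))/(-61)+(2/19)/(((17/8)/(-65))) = -1040/323 - 972 * sqrt(14)/2989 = -4.44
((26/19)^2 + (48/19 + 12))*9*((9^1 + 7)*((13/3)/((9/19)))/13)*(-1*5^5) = -296000000/57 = -5192982.46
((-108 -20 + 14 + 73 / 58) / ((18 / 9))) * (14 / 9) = -45773 / 522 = -87.69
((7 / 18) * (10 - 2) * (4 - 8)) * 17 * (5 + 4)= -1904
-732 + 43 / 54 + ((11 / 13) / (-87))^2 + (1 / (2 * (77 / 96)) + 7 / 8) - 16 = -1762764790051 / 2363889528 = -745.71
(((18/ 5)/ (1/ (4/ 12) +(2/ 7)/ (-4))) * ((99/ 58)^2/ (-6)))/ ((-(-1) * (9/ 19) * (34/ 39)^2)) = -660891231/ 398600360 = -1.66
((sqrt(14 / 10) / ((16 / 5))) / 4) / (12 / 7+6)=7*sqrt(35) / 3456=0.01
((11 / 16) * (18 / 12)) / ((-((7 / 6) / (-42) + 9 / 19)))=-5643 / 2440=-2.31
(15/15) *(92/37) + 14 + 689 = 26103/37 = 705.49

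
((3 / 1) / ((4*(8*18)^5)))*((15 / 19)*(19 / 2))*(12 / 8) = 5 / 36691771392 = 0.00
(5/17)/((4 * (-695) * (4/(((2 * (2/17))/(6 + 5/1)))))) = -0.00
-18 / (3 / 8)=-48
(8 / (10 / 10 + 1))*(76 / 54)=152 / 27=5.63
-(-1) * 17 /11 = 17 /11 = 1.55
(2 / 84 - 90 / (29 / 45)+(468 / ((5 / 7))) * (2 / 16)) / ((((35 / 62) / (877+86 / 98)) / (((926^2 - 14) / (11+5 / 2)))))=-804017864368577536 / 140998725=-5702305920.63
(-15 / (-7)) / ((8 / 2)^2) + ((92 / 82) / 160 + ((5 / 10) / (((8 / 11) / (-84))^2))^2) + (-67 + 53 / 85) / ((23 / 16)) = 1597629711713293 / 35909440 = 44490521.48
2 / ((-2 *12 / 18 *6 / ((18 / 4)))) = -9 / 8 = -1.12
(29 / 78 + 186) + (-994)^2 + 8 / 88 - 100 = 847809073 / 858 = 988122.46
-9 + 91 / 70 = -77 / 10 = -7.70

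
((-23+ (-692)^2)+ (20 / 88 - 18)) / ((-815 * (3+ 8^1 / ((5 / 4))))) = -10534111 / 168542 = -62.50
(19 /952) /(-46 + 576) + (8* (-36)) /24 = -6054701 /504560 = -12.00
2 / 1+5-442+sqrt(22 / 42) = -435+sqrt(231) / 21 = -434.28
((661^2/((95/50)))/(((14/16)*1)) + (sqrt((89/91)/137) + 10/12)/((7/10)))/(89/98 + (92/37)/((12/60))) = 740*sqrt(1109563)/86152313 + 54318264770/2757261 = 19700.09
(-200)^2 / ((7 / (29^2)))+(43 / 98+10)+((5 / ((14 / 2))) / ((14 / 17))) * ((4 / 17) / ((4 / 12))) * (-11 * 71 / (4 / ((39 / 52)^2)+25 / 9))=41915109307 / 8722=4805676.37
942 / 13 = 72.46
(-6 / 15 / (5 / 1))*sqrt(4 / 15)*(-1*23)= 92*sqrt(15) / 375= 0.95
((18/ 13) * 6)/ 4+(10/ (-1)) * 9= -87.92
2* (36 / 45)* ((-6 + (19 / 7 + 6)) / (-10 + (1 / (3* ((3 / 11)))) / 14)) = -2736 / 6245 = -0.44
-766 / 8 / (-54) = 383 / 216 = 1.77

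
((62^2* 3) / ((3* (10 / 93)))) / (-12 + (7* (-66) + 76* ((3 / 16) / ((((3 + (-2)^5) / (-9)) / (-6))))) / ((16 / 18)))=-27646048 / 434305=-63.66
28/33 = 0.85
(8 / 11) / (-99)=-8 / 1089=-0.01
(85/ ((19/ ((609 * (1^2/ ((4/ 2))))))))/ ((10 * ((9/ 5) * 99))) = 17255/ 22572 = 0.76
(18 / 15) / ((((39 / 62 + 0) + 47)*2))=0.01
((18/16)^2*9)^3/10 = 387420489/2621440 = 147.79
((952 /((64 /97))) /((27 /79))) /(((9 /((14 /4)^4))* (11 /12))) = 2189464697 /28512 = 76790.99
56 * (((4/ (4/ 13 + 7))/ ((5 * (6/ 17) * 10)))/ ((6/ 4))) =24752/ 21375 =1.16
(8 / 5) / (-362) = -4 / 905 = -0.00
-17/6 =-2.83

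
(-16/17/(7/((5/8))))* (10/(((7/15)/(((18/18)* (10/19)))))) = -15000/15827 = -0.95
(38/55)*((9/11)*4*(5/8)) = 171/121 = 1.41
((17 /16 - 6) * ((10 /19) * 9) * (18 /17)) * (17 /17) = -31995 /1292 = -24.76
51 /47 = 1.09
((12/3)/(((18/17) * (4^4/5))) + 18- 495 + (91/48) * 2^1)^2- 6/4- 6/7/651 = 451262393700247/2015870976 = 223854.80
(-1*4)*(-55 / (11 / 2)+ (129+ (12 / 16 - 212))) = 369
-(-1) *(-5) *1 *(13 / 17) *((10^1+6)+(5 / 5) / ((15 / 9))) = -1079 / 17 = -63.47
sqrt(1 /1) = 1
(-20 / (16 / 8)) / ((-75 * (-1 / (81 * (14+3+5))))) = -1188 / 5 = -237.60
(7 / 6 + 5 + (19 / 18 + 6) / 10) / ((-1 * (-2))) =1237 / 360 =3.44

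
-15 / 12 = -1.25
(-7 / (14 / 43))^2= 1849 / 4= 462.25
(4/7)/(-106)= -2/371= -0.01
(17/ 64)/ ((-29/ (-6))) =51/ 928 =0.05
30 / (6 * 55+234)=0.05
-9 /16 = -0.56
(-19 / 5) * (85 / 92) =-3.51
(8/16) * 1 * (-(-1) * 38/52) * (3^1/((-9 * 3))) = -19/468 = -0.04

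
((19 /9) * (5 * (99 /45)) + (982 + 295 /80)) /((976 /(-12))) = -145283 /11712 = -12.40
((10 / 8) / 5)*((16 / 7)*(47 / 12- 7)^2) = 1369 / 252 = 5.43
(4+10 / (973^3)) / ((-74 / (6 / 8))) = -5527003917 / 136332762916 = -0.04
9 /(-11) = -9 /11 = -0.82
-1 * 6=-6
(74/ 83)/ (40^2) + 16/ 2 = 531237/ 66400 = 8.00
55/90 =11/18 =0.61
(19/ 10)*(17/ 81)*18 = 323/ 45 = 7.18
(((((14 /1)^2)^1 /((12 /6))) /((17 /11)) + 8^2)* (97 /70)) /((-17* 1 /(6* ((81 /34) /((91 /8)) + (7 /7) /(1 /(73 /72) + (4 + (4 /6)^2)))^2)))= -1487323472711711913 /154087074688193920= -9.65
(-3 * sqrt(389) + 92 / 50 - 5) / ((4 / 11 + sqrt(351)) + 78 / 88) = -144 * sqrt(15171) / 5591 - 3792 * sqrt(39) / 139775 + 316 / 27955 + 60 * sqrt(389) / 5591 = -3.12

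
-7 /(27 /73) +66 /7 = -1795 /189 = -9.50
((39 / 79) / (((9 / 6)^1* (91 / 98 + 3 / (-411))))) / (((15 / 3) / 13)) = 648284 / 697965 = 0.93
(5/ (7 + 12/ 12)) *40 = 25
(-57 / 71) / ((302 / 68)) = -1938 / 10721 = -0.18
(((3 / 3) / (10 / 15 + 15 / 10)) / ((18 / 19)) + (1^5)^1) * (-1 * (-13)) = 58 / 3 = 19.33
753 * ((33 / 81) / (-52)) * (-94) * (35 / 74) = 4541845 / 17316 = 262.29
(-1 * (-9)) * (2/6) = 3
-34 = -34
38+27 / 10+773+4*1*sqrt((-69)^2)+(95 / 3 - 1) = 33611 / 30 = 1120.37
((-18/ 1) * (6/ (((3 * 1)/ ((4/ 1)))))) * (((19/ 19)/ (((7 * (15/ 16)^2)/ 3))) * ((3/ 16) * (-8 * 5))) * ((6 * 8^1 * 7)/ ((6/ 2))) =294912/ 5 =58982.40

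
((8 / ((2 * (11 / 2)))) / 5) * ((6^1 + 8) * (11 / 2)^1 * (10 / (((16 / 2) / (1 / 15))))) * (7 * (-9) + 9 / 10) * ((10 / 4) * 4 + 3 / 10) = -149247 / 250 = -596.99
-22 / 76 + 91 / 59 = 2809 / 2242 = 1.25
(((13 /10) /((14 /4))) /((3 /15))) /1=13 /7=1.86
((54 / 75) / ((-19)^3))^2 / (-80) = -81 / 588073512500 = -0.00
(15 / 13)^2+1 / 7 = 1744 / 1183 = 1.47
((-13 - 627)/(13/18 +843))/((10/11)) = -12672/15187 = -0.83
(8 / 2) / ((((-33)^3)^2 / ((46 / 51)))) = 184 / 65864866419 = 0.00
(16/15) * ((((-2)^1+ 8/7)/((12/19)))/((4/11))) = -418/105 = -3.98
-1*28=-28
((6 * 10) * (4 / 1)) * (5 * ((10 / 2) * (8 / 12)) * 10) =40000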